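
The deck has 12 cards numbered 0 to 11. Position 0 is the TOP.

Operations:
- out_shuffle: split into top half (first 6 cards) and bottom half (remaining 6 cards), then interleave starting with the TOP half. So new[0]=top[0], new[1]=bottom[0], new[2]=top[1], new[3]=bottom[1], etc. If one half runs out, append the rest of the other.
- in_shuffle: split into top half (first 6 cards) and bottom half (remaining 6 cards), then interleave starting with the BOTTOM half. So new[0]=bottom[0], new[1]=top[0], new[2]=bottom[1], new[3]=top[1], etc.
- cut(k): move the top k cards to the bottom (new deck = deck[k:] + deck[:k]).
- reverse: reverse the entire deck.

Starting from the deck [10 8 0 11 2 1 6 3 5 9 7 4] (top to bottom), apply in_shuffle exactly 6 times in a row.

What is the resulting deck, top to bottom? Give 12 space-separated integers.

Answer: 4 7 9 5 3 6 1 2 11 0 8 10

Derivation:
After op 1 (in_shuffle): [6 10 3 8 5 0 9 11 7 2 4 1]
After op 2 (in_shuffle): [9 6 11 10 7 3 2 8 4 5 1 0]
After op 3 (in_shuffle): [2 9 8 6 4 11 5 10 1 7 0 3]
After op 4 (in_shuffle): [5 2 10 9 1 8 7 6 0 4 3 11]
After op 5 (in_shuffle): [7 5 6 2 0 10 4 9 3 1 11 8]
After op 6 (in_shuffle): [4 7 9 5 3 6 1 2 11 0 8 10]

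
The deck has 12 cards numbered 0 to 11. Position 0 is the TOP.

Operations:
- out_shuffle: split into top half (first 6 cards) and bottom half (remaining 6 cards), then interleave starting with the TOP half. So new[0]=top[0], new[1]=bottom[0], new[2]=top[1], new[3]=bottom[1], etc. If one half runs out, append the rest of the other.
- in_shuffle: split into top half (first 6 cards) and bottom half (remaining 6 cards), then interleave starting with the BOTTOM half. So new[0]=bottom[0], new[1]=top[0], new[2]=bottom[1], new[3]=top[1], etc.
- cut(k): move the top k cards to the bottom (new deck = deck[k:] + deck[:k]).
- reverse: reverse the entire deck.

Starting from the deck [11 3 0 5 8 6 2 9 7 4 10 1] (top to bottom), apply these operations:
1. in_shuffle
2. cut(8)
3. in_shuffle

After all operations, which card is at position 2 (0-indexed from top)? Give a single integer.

Answer: 3

Derivation:
After op 1 (in_shuffle): [2 11 9 3 7 0 4 5 10 8 1 6]
After op 2 (cut(8)): [10 8 1 6 2 11 9 3 7 0 4 5]
After op 3 (in_shuffle): [9 10 3 8 7 1 0 6 4 2 5 11]
Position 2: card 3.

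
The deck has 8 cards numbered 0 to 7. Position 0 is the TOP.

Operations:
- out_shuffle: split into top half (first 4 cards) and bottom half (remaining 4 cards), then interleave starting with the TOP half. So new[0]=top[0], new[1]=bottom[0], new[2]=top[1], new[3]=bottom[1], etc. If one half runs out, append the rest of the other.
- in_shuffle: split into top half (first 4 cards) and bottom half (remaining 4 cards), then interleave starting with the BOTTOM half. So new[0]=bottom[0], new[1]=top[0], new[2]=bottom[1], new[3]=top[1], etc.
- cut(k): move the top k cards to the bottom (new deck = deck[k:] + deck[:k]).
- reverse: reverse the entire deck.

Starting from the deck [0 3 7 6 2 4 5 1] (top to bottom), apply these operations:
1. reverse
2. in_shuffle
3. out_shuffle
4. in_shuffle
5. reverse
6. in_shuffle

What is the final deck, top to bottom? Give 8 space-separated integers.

After op 1 (reverse): [1 5 4 2 6 7 3 0]
After op 2 (in_shuffle): [6 1 7 5 3 4 0 2]
After op 3 (out_shuffle): [6 3 1 4 7 0 5 2]
After op 4 (in_shuffle): [7 6 0 3 5 1 2 4]
After op 5 (reverse): [4 2 1 5 3 0 6 7]
After op 6 (in_shuffle): [3 4 0 2 6 1 7 5]

Answer: 3 4 0 2 6 1 7 5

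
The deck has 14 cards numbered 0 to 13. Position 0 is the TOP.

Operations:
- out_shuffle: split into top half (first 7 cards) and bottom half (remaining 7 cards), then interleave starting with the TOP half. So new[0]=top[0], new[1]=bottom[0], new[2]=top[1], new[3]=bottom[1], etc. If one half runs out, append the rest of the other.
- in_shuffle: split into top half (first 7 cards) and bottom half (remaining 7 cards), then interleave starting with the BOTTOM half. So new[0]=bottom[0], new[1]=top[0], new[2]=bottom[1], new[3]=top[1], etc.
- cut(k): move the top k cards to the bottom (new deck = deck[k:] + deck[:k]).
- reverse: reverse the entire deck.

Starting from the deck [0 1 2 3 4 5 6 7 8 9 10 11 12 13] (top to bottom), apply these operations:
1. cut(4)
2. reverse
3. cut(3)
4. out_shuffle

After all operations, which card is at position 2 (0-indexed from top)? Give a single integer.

After op 1 (cut(4)): [4 5 6 7 8 9 10 11 12 13 0 1 2 3]
After op 2 (reverse): [3 2 1 0 13 12 11 10 9 8 7 6 5 4]
After op 3 (cut(3)): [0 13 12 11 10 9 8 7 6 5 4 3 2 1]
After op 4 (out_shuffle): [0 7 13 6 12 5 11 4 10 3 9 2 8 1]
Position 2: card 13.

Answer: 13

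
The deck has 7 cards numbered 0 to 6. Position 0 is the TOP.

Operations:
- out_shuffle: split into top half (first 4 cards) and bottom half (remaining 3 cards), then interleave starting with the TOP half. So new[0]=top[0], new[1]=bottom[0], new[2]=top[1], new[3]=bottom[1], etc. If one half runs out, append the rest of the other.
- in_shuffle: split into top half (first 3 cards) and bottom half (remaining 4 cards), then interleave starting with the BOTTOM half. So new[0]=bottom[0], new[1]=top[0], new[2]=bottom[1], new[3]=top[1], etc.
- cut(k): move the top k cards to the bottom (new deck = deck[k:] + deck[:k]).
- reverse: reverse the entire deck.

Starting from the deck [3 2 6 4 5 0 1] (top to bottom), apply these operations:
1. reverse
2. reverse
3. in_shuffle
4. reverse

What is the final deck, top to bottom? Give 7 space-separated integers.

After op 1 (reverse): [1 0 5 4 6 2 3]
After op 2 (reverse): [3 2 6 4 5 0 1]
After op 3 (in_shuffle): [4 3 5 2 0 6 1]
After op 4 (reverse): [1 6 0 2 5 3 4]

Answer: 1 6 0 2 5 3 4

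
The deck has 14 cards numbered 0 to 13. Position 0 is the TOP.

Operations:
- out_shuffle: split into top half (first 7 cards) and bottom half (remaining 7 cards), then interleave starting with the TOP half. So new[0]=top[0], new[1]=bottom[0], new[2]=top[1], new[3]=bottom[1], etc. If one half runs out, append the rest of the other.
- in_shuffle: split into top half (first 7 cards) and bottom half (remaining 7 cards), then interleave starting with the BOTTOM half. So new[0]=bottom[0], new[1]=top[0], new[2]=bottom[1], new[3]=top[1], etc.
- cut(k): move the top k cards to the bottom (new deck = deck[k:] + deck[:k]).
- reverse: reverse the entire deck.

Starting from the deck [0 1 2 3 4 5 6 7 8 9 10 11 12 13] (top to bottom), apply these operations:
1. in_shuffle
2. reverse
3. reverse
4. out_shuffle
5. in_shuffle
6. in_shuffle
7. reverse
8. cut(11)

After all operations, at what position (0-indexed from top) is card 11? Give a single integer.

Answer: 2

Derivation:
After op 1 (in_shuffle): [7 0 8 1 9 2 10 3 11 4 12 5 13 6]
After op 2 (reverse): [6 13 5 12 4 11 3 10 2 9 1 8 0 7]
After op 3 (reverse): [7 0 8 1 9 2 10 3 11 4 12 5 13 6]
After op 4 (out_shuffle): [7 3 0 11 8 4 1 12 9 5 2 13 10 6]
After op 5 (in_shuffle): [12 7 9 3 5 0 2 11 13 8 10 4 6 1]
After op 6 (in_shuffle): [11 12 13 7 8 9 10 3 4 5 6 0 1 2]
After op 7 (reverse): [2 1 0 6 5 4 3 10 9 8 7 13 12 11]
After op 8 (cut(11)): [13 12 11 2 1 0 6 5 4 3 10 9 8 7]
Card 11 is at position 2.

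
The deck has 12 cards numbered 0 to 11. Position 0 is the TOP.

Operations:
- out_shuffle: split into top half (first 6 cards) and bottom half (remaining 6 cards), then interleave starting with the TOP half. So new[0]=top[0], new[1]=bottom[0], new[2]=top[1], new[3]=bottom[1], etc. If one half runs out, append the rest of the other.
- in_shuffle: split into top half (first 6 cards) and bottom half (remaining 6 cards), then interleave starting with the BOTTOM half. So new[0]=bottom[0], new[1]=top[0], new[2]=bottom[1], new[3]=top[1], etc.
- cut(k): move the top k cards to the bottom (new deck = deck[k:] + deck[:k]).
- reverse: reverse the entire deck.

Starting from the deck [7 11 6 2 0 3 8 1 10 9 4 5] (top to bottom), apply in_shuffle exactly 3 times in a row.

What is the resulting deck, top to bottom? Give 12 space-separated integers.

After op 1 (in_shuffle): [8 7 1 11 10 6 9 2 4 0 5 3]
After op 2 (in_shuffle): [9 8 2 7 4 1 0 11 5 10 3 6]
After op 3 (in_shuffle): [0 9 11 8 5 2 10 7 3 4 6 1]

Answer: 0 9 11 8 5 2 10 7 3 4 6 1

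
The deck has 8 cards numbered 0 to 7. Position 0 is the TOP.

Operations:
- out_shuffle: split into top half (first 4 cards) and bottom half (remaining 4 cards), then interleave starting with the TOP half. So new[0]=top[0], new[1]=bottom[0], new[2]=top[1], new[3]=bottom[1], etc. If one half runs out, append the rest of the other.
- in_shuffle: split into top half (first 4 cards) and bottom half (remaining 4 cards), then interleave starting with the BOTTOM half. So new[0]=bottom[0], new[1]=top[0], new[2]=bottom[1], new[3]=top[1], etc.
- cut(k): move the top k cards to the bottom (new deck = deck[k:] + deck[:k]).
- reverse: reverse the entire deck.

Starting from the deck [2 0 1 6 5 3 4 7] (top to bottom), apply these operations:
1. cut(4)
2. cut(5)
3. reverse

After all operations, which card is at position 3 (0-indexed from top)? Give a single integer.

Answer: 3

Derivation:
After op 1 (cut(4)): [5 3 4 7 2 0 1 6]
After op 2 (cut(5)): [0 1 6 5 3 4 7 2]
After op 3 (reverse): [2 7 4 3 5 6 1 0]
Position 3: card 3.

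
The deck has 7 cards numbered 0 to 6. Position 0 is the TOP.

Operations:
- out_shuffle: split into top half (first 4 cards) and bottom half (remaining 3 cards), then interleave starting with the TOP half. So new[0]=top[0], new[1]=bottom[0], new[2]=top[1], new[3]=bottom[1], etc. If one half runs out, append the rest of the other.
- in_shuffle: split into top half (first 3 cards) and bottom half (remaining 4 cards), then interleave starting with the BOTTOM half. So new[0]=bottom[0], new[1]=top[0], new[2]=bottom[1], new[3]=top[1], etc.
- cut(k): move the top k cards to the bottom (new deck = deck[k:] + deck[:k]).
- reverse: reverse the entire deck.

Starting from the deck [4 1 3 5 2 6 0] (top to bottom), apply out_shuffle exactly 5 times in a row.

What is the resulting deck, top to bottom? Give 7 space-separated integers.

Answer: 4 3 2 0 1 5 6

Derivation:
After op 1 (out_shuffle): [4 2 1 6 3 0 5]
After op 2 (out_shuffle): [4 3 2 0 1 5 6]
After op 3 (out_shuffle): [4 1 3 5 2 6 0]
After op 4 (out_shuffle): [4 2 1 6 3 0 5]
After op 5 (out_shuffle): [4 3 2 0 1 5 6]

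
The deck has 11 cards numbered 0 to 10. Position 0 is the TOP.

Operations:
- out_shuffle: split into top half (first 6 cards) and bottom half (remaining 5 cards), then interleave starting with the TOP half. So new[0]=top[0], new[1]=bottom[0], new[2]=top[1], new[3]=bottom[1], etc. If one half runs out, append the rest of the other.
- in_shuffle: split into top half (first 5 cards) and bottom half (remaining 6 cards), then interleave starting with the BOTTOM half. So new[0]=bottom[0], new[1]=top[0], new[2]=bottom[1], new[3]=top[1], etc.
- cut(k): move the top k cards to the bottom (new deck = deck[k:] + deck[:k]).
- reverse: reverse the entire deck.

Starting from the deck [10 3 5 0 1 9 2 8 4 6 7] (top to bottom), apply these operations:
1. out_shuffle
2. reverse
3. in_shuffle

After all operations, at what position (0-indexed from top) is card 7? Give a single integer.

Answer: 3

Derivation:
After op 1 (out_shuffle): [10 2 3 8 5 4 0 6 1 7 9]
After op 2 (reverse): [9 7 1 6 0 4 5 8 3 2 10]
After op 3 (in_shuffle): [4 9 5 7 8 1 3 6 2 0 10]
Card 7 is at position 3.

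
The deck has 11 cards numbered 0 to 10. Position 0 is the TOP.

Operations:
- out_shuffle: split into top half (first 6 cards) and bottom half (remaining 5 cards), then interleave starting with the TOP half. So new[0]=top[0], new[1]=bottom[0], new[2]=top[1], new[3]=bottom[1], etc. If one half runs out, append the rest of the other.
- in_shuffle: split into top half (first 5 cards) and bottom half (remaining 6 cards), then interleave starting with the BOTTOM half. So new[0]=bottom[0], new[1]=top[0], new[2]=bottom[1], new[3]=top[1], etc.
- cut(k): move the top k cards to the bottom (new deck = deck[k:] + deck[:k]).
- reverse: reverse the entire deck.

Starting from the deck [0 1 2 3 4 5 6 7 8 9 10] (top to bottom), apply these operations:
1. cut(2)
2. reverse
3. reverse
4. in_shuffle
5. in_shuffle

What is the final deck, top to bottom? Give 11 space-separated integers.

After op 1 (cut(2)): [2 3 4 5 6 7 8 9 10 0 1]
After op 2 (reverse): [1 0 10 9 8 7 6 5 4 3 2]
After op 3 (reverse): [2 3 4 5 6 7 8 9 10 0 1]
After op 4 (in_shuffle): [7 2 8 3 9 4 10 5 0 6 1]
After op 5 (in_shuffle): [4 7 10 2 5 8 0 3 6 9 1]

Answer: 4 7 10 2 5 8 0 3 6 9 1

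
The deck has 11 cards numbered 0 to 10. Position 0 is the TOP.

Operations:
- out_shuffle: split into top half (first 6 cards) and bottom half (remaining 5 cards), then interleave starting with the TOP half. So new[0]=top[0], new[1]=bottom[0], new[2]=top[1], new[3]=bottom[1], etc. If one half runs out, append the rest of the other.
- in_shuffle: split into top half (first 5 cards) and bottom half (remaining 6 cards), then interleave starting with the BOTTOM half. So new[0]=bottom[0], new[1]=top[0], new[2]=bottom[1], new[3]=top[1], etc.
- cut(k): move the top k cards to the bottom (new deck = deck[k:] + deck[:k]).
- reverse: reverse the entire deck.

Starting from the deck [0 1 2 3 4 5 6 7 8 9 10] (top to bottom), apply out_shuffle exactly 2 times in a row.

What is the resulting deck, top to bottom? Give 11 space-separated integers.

After op 1 (out_shuffle): [0 6 1 7 2 8 3 9 4 10 5]
After op 2 (out_shuffle): [0 3 6 9 1 4 7 10 2 5 8]

Answer: 0 3 6 9 1 4 7 10 2 5 8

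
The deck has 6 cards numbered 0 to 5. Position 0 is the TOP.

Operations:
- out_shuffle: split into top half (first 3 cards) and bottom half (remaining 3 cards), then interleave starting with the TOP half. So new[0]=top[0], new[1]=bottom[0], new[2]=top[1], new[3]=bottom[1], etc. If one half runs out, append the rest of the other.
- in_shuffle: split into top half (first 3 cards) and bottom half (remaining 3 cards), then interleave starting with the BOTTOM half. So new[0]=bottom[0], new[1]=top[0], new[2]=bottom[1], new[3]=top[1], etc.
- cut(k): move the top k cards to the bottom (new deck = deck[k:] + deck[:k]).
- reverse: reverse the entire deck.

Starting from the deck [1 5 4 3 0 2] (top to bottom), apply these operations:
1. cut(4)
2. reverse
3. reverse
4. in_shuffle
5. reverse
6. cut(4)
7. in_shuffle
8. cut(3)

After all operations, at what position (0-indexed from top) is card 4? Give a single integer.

Answer: 1

Derivation:
After op 1 (cut(4)): [0 2 1 5 4 3]
After op 2 (reverse): [3 4 5 1 2 0]
After op 3 (reverse): [0 2 1 5 4 3]
After op 4 (in_shuffle): [5 0 4 2 3 1]
After op 5 (reverse): [1 3 2 4 0 5]
After op 6 (cut(4)): [0 5 1 3 2 4]
After op 7 (in_shuffle): [3 0 2 5 4 1]
After op 8 (cut(3)): [5 4 1 3 0 2]
Card 4 is at position 1.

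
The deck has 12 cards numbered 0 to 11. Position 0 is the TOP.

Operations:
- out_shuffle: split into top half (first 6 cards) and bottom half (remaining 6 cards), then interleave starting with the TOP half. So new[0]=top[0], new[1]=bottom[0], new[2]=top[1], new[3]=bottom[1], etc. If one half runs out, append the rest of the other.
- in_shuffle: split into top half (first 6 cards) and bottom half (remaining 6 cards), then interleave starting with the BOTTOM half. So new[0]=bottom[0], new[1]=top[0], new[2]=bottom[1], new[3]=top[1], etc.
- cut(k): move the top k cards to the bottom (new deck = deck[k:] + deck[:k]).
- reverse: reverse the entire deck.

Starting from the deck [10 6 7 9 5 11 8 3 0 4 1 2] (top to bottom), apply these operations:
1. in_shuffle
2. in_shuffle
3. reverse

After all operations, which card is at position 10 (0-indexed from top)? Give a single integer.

After op 1 (in_shuffle): [8 10 3 6 0 7 4 9 1 5 2 11]
After op 2 (in_shuffle): [4 8 9 10 1 3 5 6 2 0 11 7]
After op 3 (reverse): [7 11 0 2 6 5 3 1 10 9 8 4]
Position 10: card 8.

Answer: 8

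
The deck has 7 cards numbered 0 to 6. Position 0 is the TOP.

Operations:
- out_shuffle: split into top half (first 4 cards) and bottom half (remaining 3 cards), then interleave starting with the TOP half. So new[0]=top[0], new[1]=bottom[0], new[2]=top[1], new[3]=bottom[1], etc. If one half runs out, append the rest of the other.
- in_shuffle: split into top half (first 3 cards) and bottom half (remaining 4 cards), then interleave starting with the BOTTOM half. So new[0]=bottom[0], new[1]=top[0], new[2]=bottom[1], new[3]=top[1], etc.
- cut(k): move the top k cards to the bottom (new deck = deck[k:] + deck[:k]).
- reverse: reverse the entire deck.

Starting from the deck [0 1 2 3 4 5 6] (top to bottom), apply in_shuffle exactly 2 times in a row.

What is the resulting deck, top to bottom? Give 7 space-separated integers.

Answer: 1 3 5 0 2 4 6

Derivation:
After op 1 (in_shuffle): [3 0 4 1 5 2 6]
After op 2 (in_shuffle): [1 3 5 0 2 4 6]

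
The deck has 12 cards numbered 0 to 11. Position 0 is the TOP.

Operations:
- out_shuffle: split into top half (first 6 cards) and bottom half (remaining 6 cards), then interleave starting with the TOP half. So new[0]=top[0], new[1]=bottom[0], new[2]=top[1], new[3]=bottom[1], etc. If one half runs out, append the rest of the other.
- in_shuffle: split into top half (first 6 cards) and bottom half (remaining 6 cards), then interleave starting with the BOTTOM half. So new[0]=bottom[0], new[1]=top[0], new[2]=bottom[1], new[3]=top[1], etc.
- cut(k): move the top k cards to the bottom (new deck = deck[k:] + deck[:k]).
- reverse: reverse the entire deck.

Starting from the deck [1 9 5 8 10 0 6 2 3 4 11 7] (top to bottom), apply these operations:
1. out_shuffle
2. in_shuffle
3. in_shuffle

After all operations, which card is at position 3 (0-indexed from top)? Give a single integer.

After op 1 (out_shuffle): [1 6 9 2 5 3 8 4 10 11 0 7]
After op 2 (in_shuffle): [8 1 4 6 10 9 11 2 0 5 7 3]
After op 3 (in_shuffle): [11 8 2 1 0 4 5 6 7 10 3 9]
Position 3: card 1.

Answer: 1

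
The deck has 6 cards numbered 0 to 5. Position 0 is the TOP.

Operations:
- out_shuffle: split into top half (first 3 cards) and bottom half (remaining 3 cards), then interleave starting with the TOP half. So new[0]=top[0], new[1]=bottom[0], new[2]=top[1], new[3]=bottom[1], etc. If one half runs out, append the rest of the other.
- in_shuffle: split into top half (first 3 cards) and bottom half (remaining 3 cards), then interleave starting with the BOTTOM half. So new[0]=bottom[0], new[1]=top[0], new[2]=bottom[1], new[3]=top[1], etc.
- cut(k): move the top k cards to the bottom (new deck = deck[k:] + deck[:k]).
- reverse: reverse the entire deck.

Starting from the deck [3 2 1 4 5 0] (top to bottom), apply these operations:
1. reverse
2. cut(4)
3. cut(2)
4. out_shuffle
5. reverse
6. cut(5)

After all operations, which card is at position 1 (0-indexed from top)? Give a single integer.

After op 1 (reverse): [0 5 4 1 2 3]
After op 2 (cut(4)): [2 3 0 5 4 1]
After op 3 (cut(2)): [0 5 4 1 2 3]
After op 4 (out_shuffle): [0 1 5 2 4 3]
After op 5 (reverse): [3 4 2 5 1 0]
After op 6 (cut(5)): [0 3 4 2 5 1]
Position 1: card 3.

Answer: 3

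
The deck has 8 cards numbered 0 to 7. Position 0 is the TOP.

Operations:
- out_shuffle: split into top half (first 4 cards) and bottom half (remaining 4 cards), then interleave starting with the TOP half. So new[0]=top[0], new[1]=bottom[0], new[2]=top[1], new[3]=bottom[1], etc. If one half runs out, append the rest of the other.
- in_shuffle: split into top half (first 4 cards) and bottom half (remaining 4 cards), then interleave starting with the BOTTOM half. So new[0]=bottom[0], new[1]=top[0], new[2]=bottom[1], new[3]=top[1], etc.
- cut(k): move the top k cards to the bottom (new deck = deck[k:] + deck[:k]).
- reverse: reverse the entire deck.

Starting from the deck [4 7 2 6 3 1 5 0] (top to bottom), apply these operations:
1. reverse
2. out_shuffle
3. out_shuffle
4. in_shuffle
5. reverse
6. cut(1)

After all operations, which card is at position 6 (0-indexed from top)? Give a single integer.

Answer: 5

Derivation:
After op 1 (reverse): [0 5 1 3 6 2 7 4]
After op 2 (out_shuffle): [0 6 5 2 1 7 3 4]
After op 3 (out_shuffle): [0 1 6 7 5 3 2 4]
After op 4 (in_shuffle): [5 0 3 1 2 6 4 7]
After op 5 (reverse): [7 4 6 2 1 3 0 5]
After op 6 (cut(1)): [4 6 2 1 3 0 5 7]
Position 6: card 5.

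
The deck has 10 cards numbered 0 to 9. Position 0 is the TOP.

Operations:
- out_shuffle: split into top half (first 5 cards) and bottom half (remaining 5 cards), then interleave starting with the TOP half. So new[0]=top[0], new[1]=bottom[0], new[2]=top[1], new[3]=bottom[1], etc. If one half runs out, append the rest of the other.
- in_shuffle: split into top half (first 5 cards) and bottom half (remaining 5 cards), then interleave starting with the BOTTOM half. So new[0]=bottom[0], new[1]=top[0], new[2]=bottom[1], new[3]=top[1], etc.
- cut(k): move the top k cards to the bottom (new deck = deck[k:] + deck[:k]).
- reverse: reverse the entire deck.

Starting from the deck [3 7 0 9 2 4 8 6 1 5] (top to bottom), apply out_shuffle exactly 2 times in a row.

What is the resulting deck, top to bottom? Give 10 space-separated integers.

After op 1 (out_shuffle): [3 4 7 8 0 6 9 1 2 5]
After op 2 (out_shuffle): [3 6 4 9 7 1 8 2 0 5]

Answer: 3 6 4 9 7 1 8 2 0 5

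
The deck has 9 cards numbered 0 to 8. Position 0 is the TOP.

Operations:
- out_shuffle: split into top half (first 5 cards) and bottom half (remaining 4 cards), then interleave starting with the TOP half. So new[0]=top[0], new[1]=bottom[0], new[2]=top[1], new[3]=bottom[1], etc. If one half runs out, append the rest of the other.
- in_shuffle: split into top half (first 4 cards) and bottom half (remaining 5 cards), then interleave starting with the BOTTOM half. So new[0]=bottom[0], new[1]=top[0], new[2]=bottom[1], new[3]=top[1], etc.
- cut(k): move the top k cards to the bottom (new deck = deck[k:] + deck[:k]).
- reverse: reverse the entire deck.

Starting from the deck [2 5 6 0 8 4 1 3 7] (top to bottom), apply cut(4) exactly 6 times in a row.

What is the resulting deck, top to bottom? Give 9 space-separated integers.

After op 1 (cut(4)): [8 4 1 3 7 2 5 6 0]
After op 2 (cut(4)): [7 2 5 6 0 8 4 1 3]
After op 3 (cut(4)): [0 8 4 1 3 7 2 5 6]
After op 4 (cut(4)): [3 7 2 5 6 0 8 4 1]
After op 5 (cut(4)): [6 0 8 4 1 3 7 2 5]
After op 6 (cut(4)): [1 3 7 2 5 6 0 8 4]

Answer: 1 3 7 2 5 6 0 8 4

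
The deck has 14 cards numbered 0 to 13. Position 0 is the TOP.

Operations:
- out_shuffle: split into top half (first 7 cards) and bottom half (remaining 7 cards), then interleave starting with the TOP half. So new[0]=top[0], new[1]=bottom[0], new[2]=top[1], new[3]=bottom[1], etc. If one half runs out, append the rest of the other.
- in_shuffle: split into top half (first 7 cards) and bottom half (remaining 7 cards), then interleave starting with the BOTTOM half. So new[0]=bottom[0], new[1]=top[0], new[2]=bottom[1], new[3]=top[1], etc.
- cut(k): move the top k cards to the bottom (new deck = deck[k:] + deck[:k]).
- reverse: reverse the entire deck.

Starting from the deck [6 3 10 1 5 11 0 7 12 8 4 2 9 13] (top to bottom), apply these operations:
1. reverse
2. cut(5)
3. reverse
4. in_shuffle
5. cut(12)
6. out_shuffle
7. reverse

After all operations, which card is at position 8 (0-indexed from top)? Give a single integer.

After op 1 (reverse): [13 9 2 4 8 12 7 0 11 5 1 10 3 6]
After op 2 (cut(5)): [12 7 0 11 5 1 10 3 6 13 9 2 4 8]
After op 3 (reverse): [8 4 2 9 13 6 3 10 1 5 11 0 7 12]
After op 4 (in_shuffle): [10 8 1 4 5 2 11 9 0 13 7 6 12 3]
After op 5 (cut(12)): [12 3 10 8 1 4 5 2 11 9 0 13 7 6]
After op 6 (out_shuffle): [12 2 3 11 10 9 8 0 1 13 4 7 5 6]
After op 7 (reverse): [6 5 7 4 13 1 0 8 9 10 11 3 2 12]
Position 8: card 9.

Answer: 9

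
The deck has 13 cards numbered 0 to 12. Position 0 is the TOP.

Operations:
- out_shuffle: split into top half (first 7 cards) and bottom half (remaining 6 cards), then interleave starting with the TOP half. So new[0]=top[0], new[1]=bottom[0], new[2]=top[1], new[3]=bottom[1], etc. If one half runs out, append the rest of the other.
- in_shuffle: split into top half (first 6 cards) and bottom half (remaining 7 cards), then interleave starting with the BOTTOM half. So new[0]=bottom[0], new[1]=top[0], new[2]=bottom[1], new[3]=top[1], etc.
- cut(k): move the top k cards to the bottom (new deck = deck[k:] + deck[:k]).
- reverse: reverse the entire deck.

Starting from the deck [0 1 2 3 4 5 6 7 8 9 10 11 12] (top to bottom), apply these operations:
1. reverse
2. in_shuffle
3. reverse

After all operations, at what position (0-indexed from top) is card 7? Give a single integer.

Answer: 1

Derivation:
After op 1 (reverse): [12 11 10 9 8 7 6 5 4 3 2 1 0]
After op 2 (in_shuffle): [6 12 5 11 4 10 3 9 2 8 1 7 0]
After op 3 (reverse): [0 7 1 8 2 9 3 10 4 11 5 12 6]
Card 7 is at position 1.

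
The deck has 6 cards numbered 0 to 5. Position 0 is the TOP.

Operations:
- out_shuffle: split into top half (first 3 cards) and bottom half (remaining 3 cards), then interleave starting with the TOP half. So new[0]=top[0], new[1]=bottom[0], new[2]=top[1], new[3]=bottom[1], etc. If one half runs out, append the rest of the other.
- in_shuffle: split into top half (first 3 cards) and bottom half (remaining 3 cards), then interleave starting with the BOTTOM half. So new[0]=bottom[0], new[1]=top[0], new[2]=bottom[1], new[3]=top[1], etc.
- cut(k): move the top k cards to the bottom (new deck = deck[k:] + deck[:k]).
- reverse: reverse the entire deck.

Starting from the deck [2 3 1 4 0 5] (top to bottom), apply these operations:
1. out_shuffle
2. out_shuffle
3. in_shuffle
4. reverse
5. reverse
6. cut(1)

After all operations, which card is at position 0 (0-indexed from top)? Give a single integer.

Answer: 2

Derivation:
After op 1 (out_shuffle): [2 4 3 0 1 5]
After op 2 (out_shuffle): [2 0 4 1 3 5]
After op 3 (in_shuffle): [1 2 3 0 5 4]
After op 4 (reverse): [4 5 0 3 2 1]
After op 5 (reverse): [1 2 3 0 5 4]
After op 6 (cut(1)): [2 3 0 5 4 1]
Position 0: card 2.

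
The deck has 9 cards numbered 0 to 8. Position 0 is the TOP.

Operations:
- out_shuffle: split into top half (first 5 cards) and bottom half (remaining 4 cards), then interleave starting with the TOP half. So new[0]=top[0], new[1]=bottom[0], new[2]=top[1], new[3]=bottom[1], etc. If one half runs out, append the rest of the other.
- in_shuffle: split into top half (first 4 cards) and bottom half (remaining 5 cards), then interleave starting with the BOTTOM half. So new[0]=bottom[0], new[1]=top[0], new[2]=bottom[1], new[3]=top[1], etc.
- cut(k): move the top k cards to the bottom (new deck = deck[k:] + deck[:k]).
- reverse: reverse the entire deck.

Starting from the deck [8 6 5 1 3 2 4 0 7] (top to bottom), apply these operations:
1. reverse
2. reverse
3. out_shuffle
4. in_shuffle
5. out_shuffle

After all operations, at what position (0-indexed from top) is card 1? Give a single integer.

Answer: 8

Derivation:
After op 1 (reverse): [7 0 4 2 3 1 5 6 8]
After op 2 (reverse): [8 6 5 1 3 2 4 0 7]
After op 3 (out_shuffle): [8 2 6 4 5 0 1 7 3]
After op 4 (in_shuffle): [5 8 0 2 1 6 7 4 3]
After op 5 (out_shuffle): [5 6 8 7 0 4 2 3 1]
Card 1 is at position 8.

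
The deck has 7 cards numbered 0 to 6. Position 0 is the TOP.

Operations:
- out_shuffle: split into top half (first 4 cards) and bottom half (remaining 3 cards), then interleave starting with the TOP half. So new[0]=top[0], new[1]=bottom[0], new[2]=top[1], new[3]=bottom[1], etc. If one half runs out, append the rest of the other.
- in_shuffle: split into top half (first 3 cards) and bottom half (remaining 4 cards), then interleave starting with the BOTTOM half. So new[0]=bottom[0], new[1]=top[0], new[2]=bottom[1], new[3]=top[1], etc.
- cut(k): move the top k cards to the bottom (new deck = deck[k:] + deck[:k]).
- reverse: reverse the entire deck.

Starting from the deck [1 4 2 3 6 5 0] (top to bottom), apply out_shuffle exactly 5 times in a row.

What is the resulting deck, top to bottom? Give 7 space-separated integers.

After op 1 (out_shuffle): [1 6 4 5 2 0 3]
After op 2 (out_shuffle): [1 2 6 0 4 3 5]
After op 3 (out_shuffle): [1 4 2 3 6 5 0]
After op 4 (out_shuffle): [1 6 4 5 2 0 3]
After op 5 (out_shuffle): [1 2 6 0 4 3 5]

Answer: 1 2 6 0 4 3 5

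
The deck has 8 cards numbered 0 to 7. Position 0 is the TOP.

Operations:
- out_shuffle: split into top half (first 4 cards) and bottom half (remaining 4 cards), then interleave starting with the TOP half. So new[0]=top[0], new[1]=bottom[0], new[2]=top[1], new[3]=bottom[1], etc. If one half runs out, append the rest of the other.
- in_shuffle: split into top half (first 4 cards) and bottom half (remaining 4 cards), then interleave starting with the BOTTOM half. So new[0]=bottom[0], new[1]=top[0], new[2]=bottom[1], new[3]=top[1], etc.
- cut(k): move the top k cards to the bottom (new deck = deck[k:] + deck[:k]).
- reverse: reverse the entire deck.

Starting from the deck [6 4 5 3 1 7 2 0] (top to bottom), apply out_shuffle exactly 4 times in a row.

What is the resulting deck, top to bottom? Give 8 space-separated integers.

After op 1 (out_shuffle): [6 1 4 7 5 2 3 0]
After op 2 (out_shuffle): [6 5 1 2 4 3 7 0]
After op 3 (out_shuffle): [6 4 5 3 1 7 2 0]
After op 4 (out_shuffle): [6 1 4 7 5 2 3 0]

Answer: 6 1 4 7 5 2 3 0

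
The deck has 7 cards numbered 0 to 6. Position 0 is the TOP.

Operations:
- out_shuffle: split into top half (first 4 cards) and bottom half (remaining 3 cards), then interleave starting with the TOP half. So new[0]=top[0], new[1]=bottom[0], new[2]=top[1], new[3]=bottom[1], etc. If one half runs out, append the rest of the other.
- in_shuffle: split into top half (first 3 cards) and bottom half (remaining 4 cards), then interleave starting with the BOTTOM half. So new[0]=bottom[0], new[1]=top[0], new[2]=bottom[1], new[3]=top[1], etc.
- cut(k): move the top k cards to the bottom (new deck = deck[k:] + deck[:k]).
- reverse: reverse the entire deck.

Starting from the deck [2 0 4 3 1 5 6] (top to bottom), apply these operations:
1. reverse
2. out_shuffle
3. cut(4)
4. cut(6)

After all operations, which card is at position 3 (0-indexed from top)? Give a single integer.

After op 1 (reverse): [6 5 1 3 4 0 2]
After op 2 (out_shuffle): [6 4 5 0 1 2 3]
After op 3 (cut(4)): [1 2 3 6 4 5 0]
After op 4 (cut(6)): [0 1 2 3 6 4 5]
Position 3: card 3.

Answer: 3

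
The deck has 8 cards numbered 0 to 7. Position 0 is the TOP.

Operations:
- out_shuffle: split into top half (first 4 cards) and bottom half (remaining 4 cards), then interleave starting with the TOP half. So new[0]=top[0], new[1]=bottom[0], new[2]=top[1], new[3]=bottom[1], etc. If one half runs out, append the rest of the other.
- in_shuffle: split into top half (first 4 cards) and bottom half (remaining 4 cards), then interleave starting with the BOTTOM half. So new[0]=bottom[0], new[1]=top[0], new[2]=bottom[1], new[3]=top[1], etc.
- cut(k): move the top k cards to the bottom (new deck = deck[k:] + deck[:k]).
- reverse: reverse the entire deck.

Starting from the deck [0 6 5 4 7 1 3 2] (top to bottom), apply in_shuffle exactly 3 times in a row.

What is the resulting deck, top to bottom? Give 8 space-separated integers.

After op 1 (in_shuffle): [7 0 1 6 3 5 2 4]
After op 2 (in_shuffle): [3 7 5 0 2 1 4 6]
After op 3 (in_shuffle): [2 3 1 7 4 5 6 0]

Answer: 2 3 1 7 4 5 6 0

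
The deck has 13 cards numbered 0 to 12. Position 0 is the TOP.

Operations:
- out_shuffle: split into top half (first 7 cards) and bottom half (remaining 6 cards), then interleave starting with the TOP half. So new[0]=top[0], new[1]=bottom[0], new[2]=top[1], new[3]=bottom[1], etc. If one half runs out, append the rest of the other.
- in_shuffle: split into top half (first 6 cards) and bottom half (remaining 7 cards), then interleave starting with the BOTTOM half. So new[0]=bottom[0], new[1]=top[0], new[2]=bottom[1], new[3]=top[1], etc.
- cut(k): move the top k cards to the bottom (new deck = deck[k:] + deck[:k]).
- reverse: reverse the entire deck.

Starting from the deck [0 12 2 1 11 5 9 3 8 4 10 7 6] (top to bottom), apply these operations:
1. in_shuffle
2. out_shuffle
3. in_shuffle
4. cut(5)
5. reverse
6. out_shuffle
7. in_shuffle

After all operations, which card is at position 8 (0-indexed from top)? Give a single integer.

After op 1 (in_shuffle): [9 0 3 12 8 2 4 1 10 11 7 5 6]
After op 2 (out_shuffle): [9 1 0 10 3 11 12 7 8 5 2 6 4]
After op 3 (in_shuffle): [12 9 7 1 8 0 5 10 2 3 6 11 4]
After op 4 (cut(5)): [0 5 10 2 3 6 11 4 12 9 7 1 8]
After op 5 (reverse): [8 1 7 9 12 4 11 6 3 2 10 5 0]
After op 6 (out_shuffle): [8 6 1 3 7 2 9 10 12 5 4 0 11]
After op 7 (in_shuffle): [9 8 10 6 12 1 5 3 4 7 0 2 11]
Position 8: card 4.

Answer: 4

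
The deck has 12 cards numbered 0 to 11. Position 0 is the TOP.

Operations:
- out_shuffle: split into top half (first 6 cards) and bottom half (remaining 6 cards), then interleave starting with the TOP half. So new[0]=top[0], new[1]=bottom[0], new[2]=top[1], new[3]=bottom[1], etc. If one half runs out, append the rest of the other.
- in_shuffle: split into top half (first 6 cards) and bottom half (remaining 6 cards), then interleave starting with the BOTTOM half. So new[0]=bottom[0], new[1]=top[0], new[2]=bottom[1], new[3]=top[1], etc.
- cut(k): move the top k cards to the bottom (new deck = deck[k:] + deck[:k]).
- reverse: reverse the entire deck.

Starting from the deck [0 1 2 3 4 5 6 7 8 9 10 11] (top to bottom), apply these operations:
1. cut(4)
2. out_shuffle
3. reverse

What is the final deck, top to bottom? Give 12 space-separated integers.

After op 1 (cut(4)): [4 5 6 7 8 9 10 11 0 1 2 3]
After op 2 (out_shuffle): [4 10 5 11 6 0 7 1 8 2 9 3]
After op 3 (reverse): [3 9 2 8 1 7 0 6 11 5 10 4]

Answer: 3 9 2 8 1 7 0 6 11 5 10 4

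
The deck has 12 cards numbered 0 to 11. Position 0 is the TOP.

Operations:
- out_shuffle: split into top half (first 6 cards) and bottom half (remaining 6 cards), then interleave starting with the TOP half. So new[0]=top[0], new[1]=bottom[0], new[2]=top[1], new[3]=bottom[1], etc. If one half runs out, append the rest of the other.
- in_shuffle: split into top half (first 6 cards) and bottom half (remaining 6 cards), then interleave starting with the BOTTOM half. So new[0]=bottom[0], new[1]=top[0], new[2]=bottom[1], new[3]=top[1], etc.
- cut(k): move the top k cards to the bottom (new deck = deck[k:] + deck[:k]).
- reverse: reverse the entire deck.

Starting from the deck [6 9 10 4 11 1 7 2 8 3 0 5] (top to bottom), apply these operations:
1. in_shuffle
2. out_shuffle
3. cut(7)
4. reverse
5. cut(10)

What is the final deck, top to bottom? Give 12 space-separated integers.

After op 1 (in_shuffle): [7 6 2 9 8 10 3 4 0 11 5 1]
After op 2 (out_shuffle): [7 3 6 4 2 0 9 11 8 5 10 1]
After op 3 (cut(7)): [11 8 5 10 1 7 3 6 4 2 0 9]
After op 4 (reverse): [9 0 2 4 6 3 7 1 10 5 8 11]
After op 5 (cut(10)): [8 11 9 0 2 4 6 3 7 1 10 5]

Answer: 8 11 9 0 2 4 6 3 7 1 10 5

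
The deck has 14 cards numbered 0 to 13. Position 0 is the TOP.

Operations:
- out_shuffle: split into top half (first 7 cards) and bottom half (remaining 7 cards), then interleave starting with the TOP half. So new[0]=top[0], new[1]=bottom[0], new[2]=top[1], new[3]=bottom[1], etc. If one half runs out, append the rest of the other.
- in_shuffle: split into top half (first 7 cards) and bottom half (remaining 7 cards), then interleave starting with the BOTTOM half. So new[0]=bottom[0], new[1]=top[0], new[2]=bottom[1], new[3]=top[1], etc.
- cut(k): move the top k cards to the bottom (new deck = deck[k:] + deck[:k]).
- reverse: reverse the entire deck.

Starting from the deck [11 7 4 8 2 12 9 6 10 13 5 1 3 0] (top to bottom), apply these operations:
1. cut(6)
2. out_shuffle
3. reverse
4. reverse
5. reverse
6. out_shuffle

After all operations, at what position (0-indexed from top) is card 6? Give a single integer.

Answer: 9

Derivation:
After op 1 (cut(6)): [9 6 10 13 5 1 3 0 11 7 4 8 2 12]
After op 2 (out_shuffle): [9 0 6 11 10 7 13 4 5 8 1 2 3 12]
After op 3 (reverse): [12 3 2 1 8 5 4 13 7 10 11 6 0 9]
After op 4 (reverse): [9 0 6 11 10 7 13 4 5 8 1 2 3 12]
After op 5 (reverse): [12 3 2 1 8 5 4 13 7 10 11 6 0 9]
After op 6 (out_shuffle): [12 13 3 7 2 10 1 11 8 6 5 0 4 9]
Card 6 is at position 9.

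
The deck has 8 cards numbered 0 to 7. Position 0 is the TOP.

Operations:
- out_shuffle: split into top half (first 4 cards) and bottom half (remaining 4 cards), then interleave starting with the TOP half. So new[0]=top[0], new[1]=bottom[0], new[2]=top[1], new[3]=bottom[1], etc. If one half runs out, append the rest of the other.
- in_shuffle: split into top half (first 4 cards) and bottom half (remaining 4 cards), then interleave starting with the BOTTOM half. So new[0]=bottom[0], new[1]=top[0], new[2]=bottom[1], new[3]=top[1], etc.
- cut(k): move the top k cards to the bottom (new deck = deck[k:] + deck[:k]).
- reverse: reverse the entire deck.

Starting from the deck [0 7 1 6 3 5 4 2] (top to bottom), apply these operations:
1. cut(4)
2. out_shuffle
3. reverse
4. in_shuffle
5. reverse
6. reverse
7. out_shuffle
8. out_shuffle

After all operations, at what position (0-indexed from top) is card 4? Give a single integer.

Answer: 7

Derivation:
After op 1 (cut(4)): [3 5 4 2 0 7 1 6]
After op 2 (out_shuffle): [3 0 5 7 4 1 2 6]
After op 3 (reverse): [6 2 1 4 7 5 0 3]
After op 4 (in_shuffle): [7 6 5 2 0 1 3 4]
After op 5 (reverse): [4 3 1 0 2 5 6 7]
After op 6 (reverse): [7 6 5 2 0 1 3 4]
After op 7 (out_shuffle): [7 0 6 1 5 3 2 4]
After op 8 (out_shuffle): [7 5 0 3 6 2 1 4]
Card 4 is at position 7.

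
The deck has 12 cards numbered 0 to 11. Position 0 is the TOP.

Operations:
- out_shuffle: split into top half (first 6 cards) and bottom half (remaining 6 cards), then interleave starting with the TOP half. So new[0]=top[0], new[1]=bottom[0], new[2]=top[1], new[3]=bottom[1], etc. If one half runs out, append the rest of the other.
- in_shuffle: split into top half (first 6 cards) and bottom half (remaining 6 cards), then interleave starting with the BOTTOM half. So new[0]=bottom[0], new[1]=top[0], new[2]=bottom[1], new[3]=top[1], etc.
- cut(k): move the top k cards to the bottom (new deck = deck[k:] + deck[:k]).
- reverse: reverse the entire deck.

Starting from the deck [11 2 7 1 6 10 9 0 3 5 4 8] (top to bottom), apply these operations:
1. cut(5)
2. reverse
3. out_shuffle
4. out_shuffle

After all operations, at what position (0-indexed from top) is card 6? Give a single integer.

After op 1 (cut(5)): [10 9 0 3 5 4 8 11 2 7 1 6]
After op 2 (reverse): [6 1 7 2 11 8 4 5 3 0 9 10]
After op 3 (out_shuffle): [6 4 1 5 7 3 2 0 11 9 8 10]
After op 4 (out_shuffle): [6 2 4 0 1 11 5 9 7 8 3 10]
Card 6 is at position 0.

Answer: 0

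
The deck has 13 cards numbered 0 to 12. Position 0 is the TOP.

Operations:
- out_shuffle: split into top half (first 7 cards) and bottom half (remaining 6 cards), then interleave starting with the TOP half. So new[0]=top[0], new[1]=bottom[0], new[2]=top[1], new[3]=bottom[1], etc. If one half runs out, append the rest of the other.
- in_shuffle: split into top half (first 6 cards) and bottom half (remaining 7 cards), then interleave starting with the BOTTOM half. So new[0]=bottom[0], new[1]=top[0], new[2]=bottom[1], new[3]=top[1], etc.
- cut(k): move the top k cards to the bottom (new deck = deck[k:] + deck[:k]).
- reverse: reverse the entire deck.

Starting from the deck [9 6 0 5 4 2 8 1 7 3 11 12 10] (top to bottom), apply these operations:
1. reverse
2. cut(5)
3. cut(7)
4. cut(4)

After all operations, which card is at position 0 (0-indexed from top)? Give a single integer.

Answer: 3

Derivation:
After op 1 (reverse): [10 12 11 3 7 1 8 2 4 5 0 6 9]
After op 2 (cut(5)): [1 8 2 4 5 0 6 9 10 12 11 3 7]
After op 3 (cut(7)): [9 10 12 11 3 7 1 8 2 4 5 0 6]
After op 4 (cut(4)): [3 7 1 8 2 4 5 0 6 9 10 12 11]
Position 0: card 3.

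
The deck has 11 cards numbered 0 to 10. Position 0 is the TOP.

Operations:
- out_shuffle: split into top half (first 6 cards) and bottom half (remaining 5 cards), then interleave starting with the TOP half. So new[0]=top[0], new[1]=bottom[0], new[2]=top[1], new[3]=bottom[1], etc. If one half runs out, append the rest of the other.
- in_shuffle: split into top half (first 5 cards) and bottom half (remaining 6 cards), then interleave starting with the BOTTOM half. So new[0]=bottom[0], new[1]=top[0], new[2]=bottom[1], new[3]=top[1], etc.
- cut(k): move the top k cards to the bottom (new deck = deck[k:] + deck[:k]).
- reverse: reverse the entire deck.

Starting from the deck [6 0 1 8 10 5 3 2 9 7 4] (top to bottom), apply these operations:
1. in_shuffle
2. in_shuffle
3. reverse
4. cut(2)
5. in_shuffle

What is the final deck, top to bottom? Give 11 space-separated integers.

Answer: 6 10 9 0 5 7 1 3 4 8 2

Derivation:
After op 1 (in_shuffle): [5 6 3 0 2 1 9 8 7 10 4]
After op 2 (in_shuffle): [1 5 9 6 8 3 7 0 10 2 4]
After op 3 (reverse): [4 2 10 0 7 3 8 6 9 5 1]
After op 4 (cut(2)): [10 0 7 3 8 6 9 5 1 4 2]
After op 5 (in_shuffle): [6 10 9 0 5 7 1 3 4 8 2]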